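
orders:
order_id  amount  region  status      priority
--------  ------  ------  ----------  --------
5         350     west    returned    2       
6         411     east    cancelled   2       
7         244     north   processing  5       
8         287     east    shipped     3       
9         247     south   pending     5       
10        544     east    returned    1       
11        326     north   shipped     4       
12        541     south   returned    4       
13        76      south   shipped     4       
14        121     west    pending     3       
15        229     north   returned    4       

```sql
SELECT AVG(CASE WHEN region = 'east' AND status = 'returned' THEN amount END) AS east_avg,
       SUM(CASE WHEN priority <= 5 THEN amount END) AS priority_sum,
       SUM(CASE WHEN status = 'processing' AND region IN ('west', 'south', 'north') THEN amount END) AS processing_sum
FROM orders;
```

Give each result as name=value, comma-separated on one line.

[east_avg: region = 'east' AND status = 'returned']
order_id=5: ✗
order_id=6: ✗
order_id=7: ✗
order_id=8: ✗
order_id=9: ✗
order_id=10: ✓ → 544
order_id=11: ✗
order_id=12: ✗
order_id=13: ✗
order_id=14: ✗
order_id=15: ✗
east_avg = 544
—
[priority_sum: priority <= 5]
order_id=5: ✓ → 350
order_id=6: ✓ → 411
order_id=7: ✓ → 244
order_id=8: ✓ → 287
order_id=9: ✓ → 247
order_id=10: ✓ → 544
order_id=11: ✓ → 326
order_id=12: ✓ → 541
order_id=13: ✓ → 76
order_id=14: ✓ → 121
order_id=15: ✓ → 229
priority_sum = 350 + 411 + 244 + 287 + 247 + 544 + 326 + 541 + 76 + 121 + 229 = 3376
—
[processing_sum: status = 'processing' AND region IN ('west', 'south', 'north')]
order_id=5: ✗
order_id=6: ✗
order_id=7: ✓ → 244
order_id=8: ✗
order_id=9: ✗
order_id=10: ✗
order_id=11: ✗
order_id=12: ✗
order_id=13: ✗
order_id=14: ✗
order_id=15: ✗
processing_sum = 244

east_avg=544, priority_sum=3376, processing_sum=244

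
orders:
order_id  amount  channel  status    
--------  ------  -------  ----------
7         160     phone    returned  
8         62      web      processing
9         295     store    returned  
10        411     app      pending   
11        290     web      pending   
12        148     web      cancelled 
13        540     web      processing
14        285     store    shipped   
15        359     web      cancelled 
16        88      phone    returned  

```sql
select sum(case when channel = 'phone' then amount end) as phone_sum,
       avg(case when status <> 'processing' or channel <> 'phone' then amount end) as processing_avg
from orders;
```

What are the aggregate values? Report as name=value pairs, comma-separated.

phone_sum=248, processing_avg=263.8

[phone_sum: channel = 'phone']
order_id=7: ✓ → 160
order_id=8: ✗
order_id=9: ✗
order_id=10: ✗
order_id=11: ✗
order_id=12: ✗
order_id=13: ✗
order_id=14: ✗
order_id=15: ✗
order_id=16: ✓ → 88
phone_sum = 160 + 88 = 248
—
[processing_avg: status <> 'processing' or channel <> 'phone']
order_id=7: ✓ → 160
order_id=8: ✓ → 62
order_id=9: ✓ → 295
order_id=10: ✓ → 411
order_id=11: ✓ → 290
order_id=12: ✓ → 148
order_id=13: ✓ → 540
order_id=14: ✓ → 285
order_id=15: ✓ → 359
order_id=16: ✓ → 88
processing_avg = (160 + 62 + 295 + 411 + 290 + 148 + 540 + 285 + 359 + 88) / 10 = 263.8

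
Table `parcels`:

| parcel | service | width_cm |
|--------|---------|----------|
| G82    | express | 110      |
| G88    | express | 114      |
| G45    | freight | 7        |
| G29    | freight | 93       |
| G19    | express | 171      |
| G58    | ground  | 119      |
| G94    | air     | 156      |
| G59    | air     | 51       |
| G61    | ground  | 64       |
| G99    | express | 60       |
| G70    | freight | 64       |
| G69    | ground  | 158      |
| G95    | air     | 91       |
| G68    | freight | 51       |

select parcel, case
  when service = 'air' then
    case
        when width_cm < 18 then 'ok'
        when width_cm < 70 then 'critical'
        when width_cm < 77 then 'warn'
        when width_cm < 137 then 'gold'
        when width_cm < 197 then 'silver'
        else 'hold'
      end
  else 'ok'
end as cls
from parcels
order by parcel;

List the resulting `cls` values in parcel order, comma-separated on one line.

parcel=G19: service='express' → outer ELSE → ok
parcel=G29: service='freight' → outer ELSE → ok
parcel=G45: service='freight' → outer ELSE → ok
parcel=G58: service='ground' → outer ELSE → ok
parcel=G59: service='air' → inner[width_cm < 70] → critical
parcel=G61: service='ground' → outer ELSE → ok
parcel=G68: service='freight' → outer ELSE → ok
parcel=G69: service='ground' → outer ELSE → ok
parcel=G70: service='freight' → outer ELSE → ok
parcel=G82: service='express' → outer ELSE → ok
parcel=G88: service='express' → outer ELSE → ok
parcel=G94: service='air' → inner[width_cm < 197] → silver
parcel=G95: service='air' → inner[width_cm < 137] → gold
parcel=G99: service='express' → outer ELSE → ok

ok, ok, ok, ok, critical, ok, ok, ok, ok, ok, ok, silver, gold, ok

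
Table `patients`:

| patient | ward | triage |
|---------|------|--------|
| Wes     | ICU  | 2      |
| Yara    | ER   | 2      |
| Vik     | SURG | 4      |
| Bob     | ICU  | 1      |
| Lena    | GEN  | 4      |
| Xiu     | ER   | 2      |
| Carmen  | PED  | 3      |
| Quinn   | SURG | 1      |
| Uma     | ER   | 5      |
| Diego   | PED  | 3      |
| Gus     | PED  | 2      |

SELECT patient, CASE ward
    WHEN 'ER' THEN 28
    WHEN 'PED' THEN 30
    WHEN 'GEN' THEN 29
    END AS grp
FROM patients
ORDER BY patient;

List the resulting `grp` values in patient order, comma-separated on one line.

patient=Bob: (no match → NULL) → NULL
patient=Carmen: ward='PED' → 30
patient=Diego: ward='PED' → 30
patient=Gus: ward='PED' → 30
patient=Lena: ward='GEN' → 29
patient=Quinn: (no match → NULL) → NULL
patient=Uma: ward='ER' → 28
patient=Vik: (no match → NULL) → NULL
patient=Wes: (no match → NULL) → NULL
patient=Xiu: ward='ER' → 28
patient=Yara: ward='ER' → 28

NULL, 30, 30, 30, 29, NULL, 28, NULL, NULL, 28, 28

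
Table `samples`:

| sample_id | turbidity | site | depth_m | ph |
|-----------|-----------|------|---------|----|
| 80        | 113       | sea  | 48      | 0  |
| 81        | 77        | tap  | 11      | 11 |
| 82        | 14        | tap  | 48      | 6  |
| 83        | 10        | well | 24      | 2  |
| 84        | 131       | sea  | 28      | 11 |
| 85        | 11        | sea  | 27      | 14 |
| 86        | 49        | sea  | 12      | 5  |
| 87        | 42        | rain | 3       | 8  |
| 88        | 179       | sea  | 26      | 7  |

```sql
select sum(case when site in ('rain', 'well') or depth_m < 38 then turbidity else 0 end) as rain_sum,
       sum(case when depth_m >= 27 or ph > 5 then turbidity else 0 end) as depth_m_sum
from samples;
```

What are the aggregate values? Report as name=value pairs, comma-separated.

[rain_sum: site in ('rain', 'well') or depth_m < 38]
sample_id=80: ✗
sample_id=81: ✓ → 77
sample_id=82: ✗
sample_id=83: ✓ → 10
sample_id=84: ✓ → 131
sample_id=85: ✓ → 11
sample_id=86: ✓ → 49
sample_id=87: ✓ → 42
sample_id=88: ✓ → 179
rain_sum = 77 + 10 + 131 + 11 + 49 + 42 + 179 = 499
—
[depth_m_sum: depth_m >= 27 or ph > 5]
sample_id=80: ✓ → 113
sample_id=81: ✓ → 77
sample_id=82: ✓ → 14
sample_id=83: ✗
sample_id=84: ✓ → 131
sample_id=85: ✓ → 11
sample_id=86: ✗
sample_id=87: ✓ → 42
sample_id=88: ✓ → 179
depth_m_sum = 113 + 77 + 14 + 131 + 11 + 42 + 179 = 567

rain_sum=499, depth_m_sum=567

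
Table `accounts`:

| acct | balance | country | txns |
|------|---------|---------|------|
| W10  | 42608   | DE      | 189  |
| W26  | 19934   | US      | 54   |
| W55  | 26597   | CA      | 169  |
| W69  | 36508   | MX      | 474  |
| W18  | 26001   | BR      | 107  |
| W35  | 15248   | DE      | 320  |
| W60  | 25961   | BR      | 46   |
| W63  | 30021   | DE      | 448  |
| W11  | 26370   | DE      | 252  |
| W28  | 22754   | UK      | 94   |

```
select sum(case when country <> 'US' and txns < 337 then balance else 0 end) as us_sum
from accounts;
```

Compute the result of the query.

185539

acct=W10: ✓ → 42608
acct=W26: ✗
acct=W55: ✓ → 26597
acct=W69: ✗
acct=W18: ✓ → 26001
acct=W35: ✓ → 15248
acct=W60: ✓ → 25961
acct=W63: ✗
acct=W11: ✓ → 26370
acct=W28: ✓ → 22754
us_sum = 42608 + 26597 + 26001 + 15248 + 25961 + 26370 + 22754 = 185539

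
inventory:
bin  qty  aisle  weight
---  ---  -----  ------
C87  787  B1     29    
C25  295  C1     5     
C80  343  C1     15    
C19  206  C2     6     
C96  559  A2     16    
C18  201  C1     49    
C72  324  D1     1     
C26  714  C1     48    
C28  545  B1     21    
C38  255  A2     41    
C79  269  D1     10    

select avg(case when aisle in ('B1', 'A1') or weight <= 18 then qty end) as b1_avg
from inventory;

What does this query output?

416

bin=C87: ✓ → 787
bin=C25: ✓ → 295
bin=C80: ✓ → 343
bin=C19: ✓ → 206
bin=C96: ✓ → 559
bin=C18: ✗
bin=C72: ✓ → 324
bin=C26: ✗
bin=C28: ✓ → 545
bin=C38: ✗
bin=C79: ✓ → 269
b1_avg = (787 + 295 + 343 + 206 + 559 + 324 + 545 + 269) / 8 = 416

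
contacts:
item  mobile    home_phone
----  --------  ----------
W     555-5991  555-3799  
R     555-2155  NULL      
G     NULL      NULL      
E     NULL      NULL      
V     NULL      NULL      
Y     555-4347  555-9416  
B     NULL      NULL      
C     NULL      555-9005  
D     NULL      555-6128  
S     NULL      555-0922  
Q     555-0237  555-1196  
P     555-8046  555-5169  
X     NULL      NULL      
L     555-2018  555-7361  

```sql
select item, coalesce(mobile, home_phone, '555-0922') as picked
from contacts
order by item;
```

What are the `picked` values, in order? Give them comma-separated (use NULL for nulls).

555-0922, 555-9005, 555-6128, 555-0922, 555-0922, 555-2018, 555-8046, 555-0237, 555-2155, 555-0922, 555-0922, 555-5991, 555-0922, 555-4347

item=B: mobile=NULL, home_phone=NULL, → literal 555-0922 → 555-0922
item=C: mobile=NULL, home_phone=555-9005 → 555-9005
item=D: mobile=NULL, home_phone=555-6128 → 555-6128
item=E: mobile=NULL, home_phone=NULL, → literal 555-0922 → 555-0922
item=G: mobile=NULL, home_phone=NULL, → literal 555-0922 → 555-0922
item=L: mobile=555-2018 → 555-2018
item=P: mobile=555-8046 → 555-8046
item=Q: mobile=555-0237 → 555-0237
item=R: mobile=555-2155 → 555-2155
item=S: mobile=NULL, home_phone=555-0922 → 555-0922
item=V: mobile=NULL, home_phone=NULL, → literal 555-0922 → 555-0922
item=W: mobile=555-5991 → 555-5991
item=X: mobile=NULL, home_phone=NULL, → literal 555-0922 → 555-0922
item=Y: mobile=555-4347 → 555-4347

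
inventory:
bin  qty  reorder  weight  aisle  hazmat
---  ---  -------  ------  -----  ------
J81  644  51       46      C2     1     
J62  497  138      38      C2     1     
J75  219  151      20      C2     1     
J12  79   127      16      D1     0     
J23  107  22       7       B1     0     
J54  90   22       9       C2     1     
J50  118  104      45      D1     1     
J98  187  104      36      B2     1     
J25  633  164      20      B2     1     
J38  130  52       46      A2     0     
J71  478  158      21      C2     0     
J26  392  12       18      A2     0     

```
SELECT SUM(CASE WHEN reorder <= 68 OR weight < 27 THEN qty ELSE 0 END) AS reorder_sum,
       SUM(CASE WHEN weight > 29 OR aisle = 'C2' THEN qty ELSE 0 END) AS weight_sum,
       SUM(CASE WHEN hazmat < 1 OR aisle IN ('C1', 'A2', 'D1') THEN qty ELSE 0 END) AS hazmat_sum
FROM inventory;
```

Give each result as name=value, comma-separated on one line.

[reorder_sum: reorder <= 68 OR weight < 27]
bin=J81: ✓ → 644
bin=J62: ✗
bin=J75: ✓ → 219
bin=J12: ✓ → 79
bin=J23: ✓ → 107
bin=J54: ✓ → 90
bin=J50: ✗
bin=J98: ✗
bin=J25: ✓ → 633
bin=J38: ✓ → 130
bin=J71: ✓ → 478
bin=J26: ✓ → 392
reorder_sum = 644 + 219 + 79 + 107 + 90 + 633 + 130 + 478 + 392 = 2772
—
[weight_sum: weight > 29 OR aisle = 'C2']
bin=J81: ✓ → 644
bin=J62: ✓ → 497
bin=J75: ✓ → 219
bin=J12: ✗
bin=J23: ✗
bin=J54: ✓ → 90
bin=J50: ✓ → 118
bin=J98: ✓ → 187
bin=J25: ✗
bin=J38: ✓ → 130
bin=J71: ✓ → 478
bin=J26: ✗
weight_sum = 644 + 497 + 219 + 90 + 118 + 187 + 130 + 478 = 2363
—
[hazmat_sum: hazmat < 1 OR aisle IN ('C1', 'A2', 'D1')]
bin=J81: ✗
bin=J62: ✗
bin=J75: ✗
bin=J12: ✓ → 79
bin=J23: ✓ → 107
bin=J54: ✗
bin=J50: ✓ → 118
bin=J98: ✗
bin=J25: ✗
bin=J38: ✓ → 130
bin=J71: ✓ → 478
bin=J26: ✓ → 392
hazmat_sum = 79 + 107 + 118 + 130 + 478 + 392 = 1304

reorder_sum=2772, weight_sum=2363, hazmat_sum=1304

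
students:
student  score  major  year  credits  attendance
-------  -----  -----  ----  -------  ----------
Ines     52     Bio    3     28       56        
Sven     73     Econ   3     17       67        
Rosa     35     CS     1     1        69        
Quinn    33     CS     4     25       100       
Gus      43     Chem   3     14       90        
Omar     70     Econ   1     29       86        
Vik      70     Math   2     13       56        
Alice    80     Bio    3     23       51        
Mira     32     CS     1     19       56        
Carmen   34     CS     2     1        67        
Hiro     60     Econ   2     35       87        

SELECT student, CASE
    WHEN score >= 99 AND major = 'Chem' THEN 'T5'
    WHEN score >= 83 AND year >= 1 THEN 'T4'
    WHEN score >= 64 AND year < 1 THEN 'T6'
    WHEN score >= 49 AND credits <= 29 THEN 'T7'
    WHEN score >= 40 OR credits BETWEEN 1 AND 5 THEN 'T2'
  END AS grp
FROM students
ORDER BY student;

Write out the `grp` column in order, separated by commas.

student=Alice: score >= 49 AND credits <= 29 → T7
student=Carmen: score >= 40 OR credits BETWEEN 1 AND 5 → T2
student=Gus: score >= 40 OR credits BETWEEN 1 AND 5 → T2
student=Hiro: score >= 40 OR credits BETWEEN 1 AND 5 → T2
student=Ines: score >= 49 AND credits <= 29 → T7
student=Mira: (no match → NULL) → NULL
student=Omar: score >= 49 AND credits <= 29 → T7
student=Quinn: (no match → NULL) → NULL
student=Rosa: score >= 40 OR credits BETWEEN 1 AND 5 → T2
student=Sven: score >= 49 AND credits <= 29 → T7
student=Vik: score >= 49 AND credits <= 29 → T7

T7, T2, T2, T2, T7, NULL, T7, NULL, T2, T7, T7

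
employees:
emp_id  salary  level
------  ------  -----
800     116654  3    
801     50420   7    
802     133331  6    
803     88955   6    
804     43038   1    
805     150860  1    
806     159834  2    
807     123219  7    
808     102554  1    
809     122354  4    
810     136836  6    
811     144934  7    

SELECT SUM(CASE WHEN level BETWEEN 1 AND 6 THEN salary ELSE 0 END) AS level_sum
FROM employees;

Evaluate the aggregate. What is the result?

emp_id=800: ✓ → 116654
emp_id=801: ✗
emp_id=802: ✓ → 133331
emp_id=803: ✓ → 88955
emp_id=804: ✓ → 43038
emp_id=805: ✓ → 150860
emp_id=806: ✓ → 159834
emp_id=807: ✗
emp_id=808: ✓ → 102554
emp_id=809: ✓ → 122354
emp_id=810: ✓ → 136836
emp_id=811: ✗
level_sum = 116654 + 133331 + 88955 + 43038 + 150860 + 159834 + 102554 + 122354 + 136836 = 1054416

1054416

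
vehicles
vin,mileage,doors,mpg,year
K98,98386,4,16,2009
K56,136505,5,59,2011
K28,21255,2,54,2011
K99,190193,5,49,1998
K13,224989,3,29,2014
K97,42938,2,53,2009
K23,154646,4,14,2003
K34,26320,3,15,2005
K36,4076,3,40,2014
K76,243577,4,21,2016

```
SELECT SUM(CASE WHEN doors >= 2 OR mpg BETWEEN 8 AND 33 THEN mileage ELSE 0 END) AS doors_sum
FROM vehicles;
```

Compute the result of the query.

vin=K98: ✓ → 98386
vin=K56: ✓ → 136505
vin=K28: ✓ → 21255
vin=K99: ✓ → 190193
vin=K13: ✓ → 224989
vin=K97: ✓ → 42938
vin=K23: ✓ → 154646
vin=K34: ✓ → 26320
vin=K36: ✓ → 4076
vin=K76: ✓ → 243577
doors_sum = 98386 + 136505 + 21255 + 190193 + 224989 + 42938 + 154646 + 26320 + 4076 + 243577 = 1142885

1142885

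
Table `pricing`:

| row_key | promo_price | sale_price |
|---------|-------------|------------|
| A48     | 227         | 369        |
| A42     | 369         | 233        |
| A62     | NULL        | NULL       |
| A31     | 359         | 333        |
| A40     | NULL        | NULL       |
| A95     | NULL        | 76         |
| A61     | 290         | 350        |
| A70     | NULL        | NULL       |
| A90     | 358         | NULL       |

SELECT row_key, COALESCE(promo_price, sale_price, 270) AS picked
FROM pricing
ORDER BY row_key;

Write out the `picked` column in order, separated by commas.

row_key=A31: promo_price=359 → 359
row_key=A40: promo_price=NULL, sale_price=NULL, → literal 270 → 270
row_key=A42: promo_price=369 → 369
row_key=A48: promo_price=227 → 227
row_key=A61: promo_price=290 → 290
row_key=A62: promo_price=NULL, sale_price=NULL, → literal 270 → 270
row_key=A70: promo_price=NULL, sale_price=NULL, → literal 270 → 270
row_key=A90: promo_price=358 → 358
row_key=A95: promo_price=NULL, sale_price=76 → 76

359, 270, 369, 227, 290, 270, 270, 358, 76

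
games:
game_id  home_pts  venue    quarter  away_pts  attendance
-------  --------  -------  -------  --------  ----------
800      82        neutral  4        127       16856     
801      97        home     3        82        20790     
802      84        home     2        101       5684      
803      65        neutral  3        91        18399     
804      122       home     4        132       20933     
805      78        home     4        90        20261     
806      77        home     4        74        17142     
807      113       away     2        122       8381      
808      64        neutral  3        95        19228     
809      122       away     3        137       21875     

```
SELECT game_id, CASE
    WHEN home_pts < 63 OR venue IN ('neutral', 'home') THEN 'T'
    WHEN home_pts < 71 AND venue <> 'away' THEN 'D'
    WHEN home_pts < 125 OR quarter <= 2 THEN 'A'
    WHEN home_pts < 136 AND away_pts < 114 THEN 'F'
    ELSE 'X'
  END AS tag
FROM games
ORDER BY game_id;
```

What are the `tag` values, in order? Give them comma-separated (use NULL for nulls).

T, T, T, T, T, T, T, A, T, A

game_id=800: home_pts < 63 OR venue IN ('neutral', 'home') → T
game_id=801: home_pts < 63 OR venue IN ('neutral', 'home') → T
game_id=802: home_pts < 63 OR venue IN ('neutral', 'home') → T
game_id=803: home_pts < 63 OR venue IN ('neutral', 'home') → T
game_id=804: home_pts < 63 OR venue IN ('neutral', 'home') → T
game_id=805: home_pts < 63 OR venue IN ('neutral', 'home') → T
game_id=806: home_pts < 63 OR venue IN ('neutral', 'home') → T
game_id=807: home_pts < 125 OR quarter <= 2 → A
game_id=808: home_pts < 63 OR venue IN ('neutral', 'home') → T
game_id=809: home_pts < 125 OR quarter <= 2 → A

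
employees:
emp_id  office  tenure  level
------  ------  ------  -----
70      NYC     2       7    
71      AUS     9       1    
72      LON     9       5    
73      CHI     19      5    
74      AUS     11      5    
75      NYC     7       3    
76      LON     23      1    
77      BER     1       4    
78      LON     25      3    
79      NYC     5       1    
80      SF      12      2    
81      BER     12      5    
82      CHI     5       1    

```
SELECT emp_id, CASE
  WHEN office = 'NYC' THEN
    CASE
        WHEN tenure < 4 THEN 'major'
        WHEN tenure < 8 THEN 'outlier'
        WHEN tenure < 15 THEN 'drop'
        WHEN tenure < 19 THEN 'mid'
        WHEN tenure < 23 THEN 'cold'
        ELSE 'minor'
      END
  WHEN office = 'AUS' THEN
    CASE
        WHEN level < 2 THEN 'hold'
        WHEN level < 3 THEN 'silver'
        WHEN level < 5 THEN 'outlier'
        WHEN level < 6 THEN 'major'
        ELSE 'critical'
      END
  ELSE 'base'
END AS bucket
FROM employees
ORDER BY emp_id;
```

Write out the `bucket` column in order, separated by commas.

major, hold, base, base, major, outlier, base, base, base, outlier, base, base, base

emp_id=70: office='NYC' → inner[tenure < 4] → major
emp_id=71: office='AUS' → inner[level < 2] → hold
emp_id=72: office='LON' → outer ELSE → base
emp_id=73: office='CHI' → outer ELSE → base
emp_id=74: office='AUS' → inner[level < 6] → major
emp_id=75: office='NYC' → inner[tenure < 8] → outlier
emp_id=76: office='LON' → outer ELSE → base
emp_id=77: office='BER' → outer ELSE → base
emp_id=78: office='LON' → outer ELSE → base
emp_id=79: office='NYC' → inner[tenure < 8] → outlier
emp_id=80: office='SF' → outer ELSE → base
emp_id=81: office='BER' → outer ELSE → base
emp_id=82: office='CHI' → outer ELSE → base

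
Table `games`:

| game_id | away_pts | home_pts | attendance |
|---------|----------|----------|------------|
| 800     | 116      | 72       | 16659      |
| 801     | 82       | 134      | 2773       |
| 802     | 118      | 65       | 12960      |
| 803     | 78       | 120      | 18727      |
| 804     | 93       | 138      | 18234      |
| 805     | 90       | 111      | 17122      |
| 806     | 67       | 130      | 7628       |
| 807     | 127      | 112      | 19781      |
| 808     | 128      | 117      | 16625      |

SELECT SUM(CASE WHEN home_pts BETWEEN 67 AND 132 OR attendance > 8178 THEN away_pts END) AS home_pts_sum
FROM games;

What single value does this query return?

817

game_id=800: ✓ → 116
game_id=801: ✗
game_id=802: ✓ → 118
game_id=803: ✓ → 78
game_id=804: ✓ → 93
game_id=805: ✓ → 90
game_id=806: ✓ → 67
game_id=807: ✓ → 127
game_id=808: ✓ → 128
home_pts_sum = 116 + 118 + 78 + 93 + 90 + 67 + 127 + 128 = 817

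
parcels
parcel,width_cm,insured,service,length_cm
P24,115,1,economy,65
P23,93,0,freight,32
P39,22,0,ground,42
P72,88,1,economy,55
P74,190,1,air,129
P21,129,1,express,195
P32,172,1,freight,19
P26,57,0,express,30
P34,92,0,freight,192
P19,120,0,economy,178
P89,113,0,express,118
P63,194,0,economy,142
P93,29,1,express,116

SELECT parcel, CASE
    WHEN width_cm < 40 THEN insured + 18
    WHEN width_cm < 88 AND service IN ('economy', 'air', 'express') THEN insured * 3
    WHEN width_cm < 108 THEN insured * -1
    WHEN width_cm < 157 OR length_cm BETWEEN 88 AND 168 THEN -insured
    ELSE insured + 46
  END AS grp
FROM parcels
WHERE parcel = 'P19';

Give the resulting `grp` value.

parcel = P19: width_cm=120, insured=0, service=economy, length_cm=178.
width_cm < 40 → false
width_cm < 88 AND service IN ('economy', 'air', 'express') → false
width_cm < 108 → false
width_cm < 157 OR length_cm BETWEEN 88 AND 168 → true → 0

0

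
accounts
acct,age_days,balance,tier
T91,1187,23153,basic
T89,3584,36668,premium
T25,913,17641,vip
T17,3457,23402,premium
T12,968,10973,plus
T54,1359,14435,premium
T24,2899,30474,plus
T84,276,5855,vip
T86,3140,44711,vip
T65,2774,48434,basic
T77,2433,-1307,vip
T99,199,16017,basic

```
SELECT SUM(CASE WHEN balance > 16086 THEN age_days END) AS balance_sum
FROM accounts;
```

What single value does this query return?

17954

acct=T91: ✓ → 1187
acct=T89: ✓ → 3584
acct=T25: ✓ → 913
acct=T17: ✓ → 3457
acct=T12: ✗
acct=T54: ✗
acct=T24: ✓ → 2899
acct=T84: ✗
acct=T86: ✓ → 3140
acct=T65: ✓ → 2774
acct=T77: ✗
acct=T99: ✗
balance_sum = 1187 + 3584 + 913 + 3457 + 2899 + 3140 + 2774 = 17954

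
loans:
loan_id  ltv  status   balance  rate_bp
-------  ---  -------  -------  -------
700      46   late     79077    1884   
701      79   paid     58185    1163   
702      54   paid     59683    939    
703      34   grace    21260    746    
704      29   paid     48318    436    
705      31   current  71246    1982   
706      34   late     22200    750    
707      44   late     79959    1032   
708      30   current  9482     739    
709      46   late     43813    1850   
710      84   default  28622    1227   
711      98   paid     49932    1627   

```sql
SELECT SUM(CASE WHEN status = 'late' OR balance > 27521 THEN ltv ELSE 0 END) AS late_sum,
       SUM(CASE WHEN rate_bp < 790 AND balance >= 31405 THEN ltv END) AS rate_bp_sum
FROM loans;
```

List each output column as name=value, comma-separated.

late_sum=545, rate_bp_sum=29

[late_sum: status = 'late' OR balance > 27521]
loan_id=700: ✓ → 46
loan_id=701: ✓ → 79
loan_id=702: ✓ → 54
loan_id=703: ✗
loan_id=704: ✓ → 29
loan_id=705: ✓ → 31
loan_id=706: ✓ → 34
loan_id=707: ✓ → 44
loan_id=708: ✗
loan_id=709: ✓ → 46
loan_id=710: ✓ → 84
loan_id=711: ✓ → 98
late_sum = 46 + 79 + 54 + 29 + 31 + 34 + 44 + 46 + 84 + 98 = 545
—
[rate_bp_sum: rate_bp < 790 AND balance >= 31405]
loan_id=700: ✗
loan_id=701: ✗
loan_id=702: ✗
loan_id=703: ✗
loan_id=704: ✓ → 29
loan_id=705: ✗
loan_id=706: ✗
loan_id=707: ✗
loan_id=708: ✗
loan_id=709: ✗
loan_id=710: ✗
loan_id=711: ✗
rate_bp_sum = 29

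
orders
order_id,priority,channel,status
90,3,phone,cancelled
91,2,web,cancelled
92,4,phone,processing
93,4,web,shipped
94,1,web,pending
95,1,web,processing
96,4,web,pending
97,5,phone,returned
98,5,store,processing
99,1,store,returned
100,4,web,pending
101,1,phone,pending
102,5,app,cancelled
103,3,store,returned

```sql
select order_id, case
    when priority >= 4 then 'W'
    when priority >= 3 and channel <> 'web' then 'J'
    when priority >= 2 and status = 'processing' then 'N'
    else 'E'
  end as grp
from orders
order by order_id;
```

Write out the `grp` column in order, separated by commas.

order_id=90: priority >= 3 and channel <> 'web' → J
order_id=91: ELSE → E
order_id=92: priority >= 4 → W
order_id=93: priority >= 4 → W
order_id=94: ELSE → E
order_id=95: ELSE → E
order_id=96: priority >= 4 → W
order_id=97: priority >= 4 → W
order_id=98: priority >= 4 → W
order_id=99: ELSE → E
order_id=100: priority >= 4 → W
order_id=101: ELSE → E
order_id=102: priority >= 4 → W
order_id=103: priority >= 3 and channel <> 'web' → J

J, E, W, W, E, E, W, W, W, E, W, E, W, J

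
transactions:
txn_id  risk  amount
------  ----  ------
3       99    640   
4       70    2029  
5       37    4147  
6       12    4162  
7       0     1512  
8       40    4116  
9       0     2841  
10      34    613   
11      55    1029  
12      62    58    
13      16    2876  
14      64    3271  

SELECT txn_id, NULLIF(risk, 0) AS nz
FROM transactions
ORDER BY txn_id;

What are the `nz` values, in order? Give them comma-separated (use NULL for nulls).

txn_id=3: risk=99 vs 0: differ → 99
txn_id=4: risk=70 vs 0: differ → 70
txn_id=5: risk=37 vs 0: differ → 37
txn_id=6: risk=12 vs 0: differ → 12
txn_id=7: risk=0 vs 0: equal → NULL
txn_id=8: risk=40 vs 0: differ → 40
txn_id=9: risk=0 vs 0: equal → NULL
txn_id=10: risk=34 vs 0: differ → 34
txn_id=11: risk=55 vs 0: differ → 55
txn_id=12: risk=62 vs 0: differ → 62
txn_id=13: risk=16 vs 0: differ → 16
txn_id=14: risk=64 vs 0: differ → 64

99, 70, 37, 12, NULL, 40, NULL, 34, 55, 62, 16, 64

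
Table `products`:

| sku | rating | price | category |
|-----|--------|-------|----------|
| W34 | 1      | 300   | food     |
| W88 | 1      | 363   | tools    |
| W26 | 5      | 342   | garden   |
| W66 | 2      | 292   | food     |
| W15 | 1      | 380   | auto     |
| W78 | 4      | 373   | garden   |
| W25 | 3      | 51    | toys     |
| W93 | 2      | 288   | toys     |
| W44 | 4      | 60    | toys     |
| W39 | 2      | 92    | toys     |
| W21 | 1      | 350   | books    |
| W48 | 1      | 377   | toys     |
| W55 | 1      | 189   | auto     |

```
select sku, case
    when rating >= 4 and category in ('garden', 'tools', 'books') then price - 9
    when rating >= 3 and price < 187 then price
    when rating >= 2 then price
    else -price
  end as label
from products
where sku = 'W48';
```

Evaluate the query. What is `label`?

-377

sku = W48: rating=1, price=377, category=toys.
rating >= 4 and category in ('garden', 'tools', 'books') → false
rating >= 3 and price < 187 → false
rating >= 2 → false
No prior WHEN matched → ELSE → -377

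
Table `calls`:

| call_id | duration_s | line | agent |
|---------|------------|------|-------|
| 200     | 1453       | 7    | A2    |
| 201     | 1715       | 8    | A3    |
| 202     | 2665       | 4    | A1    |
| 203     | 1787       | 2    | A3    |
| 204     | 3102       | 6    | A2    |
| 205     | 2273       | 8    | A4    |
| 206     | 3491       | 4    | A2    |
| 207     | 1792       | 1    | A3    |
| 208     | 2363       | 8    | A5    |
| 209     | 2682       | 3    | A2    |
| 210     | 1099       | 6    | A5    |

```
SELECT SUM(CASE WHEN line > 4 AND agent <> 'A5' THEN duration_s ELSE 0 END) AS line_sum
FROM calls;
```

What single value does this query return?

call_id=200: ✓ → 1453
call_id=201: ✓ → 1715
call_id=202: ✗
call_id=203: ✗
call_id=204: ✓ → 3102
call_id=205: ✓ → 2273
call_id=206: ✗
call_id=207: ✗
call_id=208: ✗
call_id=209: ✗
call_id=210: ✗
line_sum = 1453 + 1715 + 3102 + 2273 = 8543

8543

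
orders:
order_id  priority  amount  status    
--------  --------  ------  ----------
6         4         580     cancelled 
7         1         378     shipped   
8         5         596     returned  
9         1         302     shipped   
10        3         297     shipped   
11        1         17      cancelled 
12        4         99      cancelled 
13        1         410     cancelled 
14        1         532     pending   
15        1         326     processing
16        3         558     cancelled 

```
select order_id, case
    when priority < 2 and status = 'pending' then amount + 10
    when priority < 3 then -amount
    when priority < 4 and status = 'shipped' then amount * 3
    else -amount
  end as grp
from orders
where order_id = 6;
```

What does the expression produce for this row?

order_id = 6: priority=4, amount=580, status=cancelled.
priority < 2 and status = 'pending' → false
priority < 3 → false
priority < 4 and status = 'shipped' → false
No prior WHEN matched → ELSE → -580

-580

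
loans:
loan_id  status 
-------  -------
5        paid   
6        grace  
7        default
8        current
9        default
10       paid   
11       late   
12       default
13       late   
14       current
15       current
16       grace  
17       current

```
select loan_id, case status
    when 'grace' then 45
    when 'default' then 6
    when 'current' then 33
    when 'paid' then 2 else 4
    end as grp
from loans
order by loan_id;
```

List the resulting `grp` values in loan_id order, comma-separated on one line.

loan_id=5: status='paid' → 2
loan_id=6: status='grace' → 45
loan_id=7: status='default' → 6
loan_id=8: status='current' → 33
loan_id=9: status='default' → 6
loan_id=10: status='paid' → 2
loan_id=11: ELSE → 4
loan_id=12: status='default' → 6
loan_id=13: ELSE → 4
loan_id=14: status='current' → 33
loan_id=15: status='current' → 33
loan_id=16: status='grace' → 45
loan_id=17: status='current' → 33

2, 45, 6, 33, 6, 2, 4, 6, 4, 33, 33, 45, 33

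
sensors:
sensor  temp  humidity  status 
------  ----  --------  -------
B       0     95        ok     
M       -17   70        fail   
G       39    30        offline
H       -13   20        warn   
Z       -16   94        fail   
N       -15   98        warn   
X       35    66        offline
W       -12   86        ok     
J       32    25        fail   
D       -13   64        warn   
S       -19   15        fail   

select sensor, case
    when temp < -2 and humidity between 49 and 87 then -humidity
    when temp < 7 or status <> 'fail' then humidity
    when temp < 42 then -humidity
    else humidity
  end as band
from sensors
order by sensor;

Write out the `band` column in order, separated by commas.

95, -64, 30, 20, -25, -70, 98, 15, -86, 66, 94

sensor=B: temp < 7 or status <> 'fail' → 95
sensor=D: temp < -2 and humidity between 49 and 87 → -64
sensor=G: temp < 7 or status <> 'fail' → 30
sensor=H: temp < 7 or status <> 'fail' → 20
sensor=J: temp < 42 → -25
sensor=M: temp < -2 and humidity between 49 and 87 → -70
sensor=N: temp < 7 or status <> 'fail' → 98
sensor=S: temp < 7 or status <> 'fail' → 15
sensor=W: temp < -2 and humidity between 49 and 87 → -86
sensor=X: temp < 7 or status <> 'fail' → 66
sensor=Z: temp < 7 or status <> 'fail' → 94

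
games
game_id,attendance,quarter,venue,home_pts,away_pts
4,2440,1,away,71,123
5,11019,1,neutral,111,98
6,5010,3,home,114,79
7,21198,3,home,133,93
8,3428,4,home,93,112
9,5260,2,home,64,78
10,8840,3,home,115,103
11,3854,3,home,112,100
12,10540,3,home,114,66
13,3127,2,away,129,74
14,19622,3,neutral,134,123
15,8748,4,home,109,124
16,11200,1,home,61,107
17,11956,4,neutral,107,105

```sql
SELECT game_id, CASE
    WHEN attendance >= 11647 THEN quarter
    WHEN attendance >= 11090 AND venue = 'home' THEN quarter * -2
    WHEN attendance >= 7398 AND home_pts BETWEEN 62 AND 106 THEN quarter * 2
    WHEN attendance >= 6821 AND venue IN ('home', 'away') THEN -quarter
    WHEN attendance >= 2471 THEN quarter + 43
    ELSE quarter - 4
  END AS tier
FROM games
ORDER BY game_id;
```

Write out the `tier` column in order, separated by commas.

game_id=4: ELSE → -3
game_id=5: attendance >= 2471 → 44
game_id=6: attendance >= 2471 → 46
game_id=7: attendance >= 11647 → 3
game_id=8: attendance >= 2471 → 47
game_id=9: attendance >= 2471 → 45
game_id=10: attendance >= 6821 AND venue IN ('home', 'away') → -3
game_id=11: attendance >= 2471 → 46
game_id=12: attendance >= 6821 AND venue IN ('home', 'away') → -3
game_id=13: attendance >= 2471 → 45
game_id=14: attendance >= 11647 → 3
game_id=15: attendance >= 6821 AND venue IN ('home', 'away') → -4
game_id=16: attendance >= 11090 AND venue = 'home' → -2
game_id=17: attendance >= 11647 → 4

-3, 44, 46, 3, 47, 45, -3, 46, -3, 45, 3, -4, -2, 4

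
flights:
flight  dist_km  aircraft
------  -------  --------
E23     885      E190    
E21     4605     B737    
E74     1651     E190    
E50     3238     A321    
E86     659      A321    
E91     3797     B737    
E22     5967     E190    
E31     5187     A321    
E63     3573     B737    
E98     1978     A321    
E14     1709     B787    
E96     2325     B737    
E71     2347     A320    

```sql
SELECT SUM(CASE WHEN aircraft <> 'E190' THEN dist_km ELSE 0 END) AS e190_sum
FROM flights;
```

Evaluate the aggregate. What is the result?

29418

flight=E23: ✗
flight=E21: ✓ → 4605
flight=E74: ✗
flight=E50: ✓ → 3238
flight=E86: ✓ → 659
flight=E91: ✓ → 3797
flight=E22: ✗
flight=E31: ✓ → 5187
flight=E63: ✓ → 3573
flight=E98: ✓ → 1978
flight=E14: ✓ → 1709
flight=E96: ✓ → 2325
flight=E71: ✓ → 2347
e190_sum = 4605 + 3238 + 659 + 3797 + 5187 + 3573 + 1978 + 1709 + 2325 + 2347 = 29418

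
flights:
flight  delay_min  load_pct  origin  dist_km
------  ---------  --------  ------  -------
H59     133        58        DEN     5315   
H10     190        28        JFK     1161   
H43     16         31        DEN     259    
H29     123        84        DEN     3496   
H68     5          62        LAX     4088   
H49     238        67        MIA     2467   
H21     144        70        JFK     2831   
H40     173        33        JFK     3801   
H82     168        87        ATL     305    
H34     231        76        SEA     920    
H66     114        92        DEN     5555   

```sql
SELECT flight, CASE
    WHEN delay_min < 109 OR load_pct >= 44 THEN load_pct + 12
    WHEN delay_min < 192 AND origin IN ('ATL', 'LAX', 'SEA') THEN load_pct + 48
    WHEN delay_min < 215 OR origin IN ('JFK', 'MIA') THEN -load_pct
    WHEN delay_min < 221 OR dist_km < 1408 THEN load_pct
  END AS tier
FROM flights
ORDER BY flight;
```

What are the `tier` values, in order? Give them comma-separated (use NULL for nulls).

-28, 82, 96, 88, -33, 43, 79, 70, 104, 74, 99

flight=H10: delay_min < 215 OR origin IN ('JFK', 'MIA') → -28
flight=H21: delay_min < 109 OR load_pct >= 44 → 82
flight=H29: delay_min < 109 OR load_pct >= 44 → 96
flight=H34: delay_min < 109 OR load_pct >= 44 → 88
flight=H40: delay_min < 215 OR origin IN ('JFK', 'MIA') → -33
flight=H43: delay_min < 109 OR load_pct >= 44 → 43
flight=H49: delay_min < 109 OR load_pct >= 44 → 79
flight=H59: delay_min < 109 OR load_pct >= 44 → 70
flight=H66: delay_min < 109 OR load_pct >= 44 → 104
flight=H68: delay_min < 109 OR load_pct >= 44 → 74
flight=H82: delay_min < 109 OR load_pct >= 44 → 99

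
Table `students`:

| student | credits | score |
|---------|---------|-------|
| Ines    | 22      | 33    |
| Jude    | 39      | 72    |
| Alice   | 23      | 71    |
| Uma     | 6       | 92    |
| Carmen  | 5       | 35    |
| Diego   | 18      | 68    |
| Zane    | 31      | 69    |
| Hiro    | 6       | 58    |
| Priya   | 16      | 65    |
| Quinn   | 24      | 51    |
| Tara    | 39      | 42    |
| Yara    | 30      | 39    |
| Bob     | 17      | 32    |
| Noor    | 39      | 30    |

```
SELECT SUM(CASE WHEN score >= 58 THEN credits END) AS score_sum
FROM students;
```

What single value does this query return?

139

student=Ines: ✗
student=Jude: ✓ → 39
student=Alice: ✓ → 23
student=Uma: ✓ → 6
student=Carmen: ✗
student=Diego: ✓ → 18
student=Zane: ✓ → 31
student=Hiro: ✓ → 6
student=Priya: ✓ → 16
student=Quinn: ✗
student=Tara: ✗
student=Yara: ✗
student=Bob: ✗
student=Noor: ✗
score_sum = 39 + 23 + 6 + 18 + 31 + 6 + 16 = 139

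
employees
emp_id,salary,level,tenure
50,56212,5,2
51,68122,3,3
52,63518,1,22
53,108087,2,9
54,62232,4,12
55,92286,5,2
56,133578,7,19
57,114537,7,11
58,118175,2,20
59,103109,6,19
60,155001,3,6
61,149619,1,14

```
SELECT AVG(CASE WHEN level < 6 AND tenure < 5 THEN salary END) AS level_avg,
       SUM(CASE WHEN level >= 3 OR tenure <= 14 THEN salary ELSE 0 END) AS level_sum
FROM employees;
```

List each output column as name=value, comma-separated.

[level_avg: level < 6 AND tenure < 5]
emp_id=50: ✓ → 56212
emp_id=51: ✓ → 68122
emp_id=52: ✗
emp_id=53: ✗
emp_id=54: ✗
emp_id=55: ✓ → 92286
emp_id=56: ✗
emp_id=57: ✗
emp_id=58: ✗
emp_id=59: ✗
emp_id=60: ✗
emp_id=61: ✗
level_avg = (56212 + 68122 + 92286) / 3 = 72206.6666666667
—
[level_sum: level >= 3 OR tenure <= 14]
emp_id=50: ✓ → 56212
emp_id=51: ✓ → 68122
emp_id=52: ✗
emp_id=53: ✓ → 108087
emp_id=54: ✓ → 62232
emp_id=55: ✓ → 92286
emp_id=56: ✓ → 133578
emp_id=57: ✓ → 114537
emp_id=58: ✗
emp_id=59: ✓ → 103109
emp_id=60: ✓ → 155001
emp_id=61: ✓ → 149619
level_sum = 56212 + 68122 + 108087 + 62232 + 92286 + 133578 + 114537 + 103109 + 155001 + 149619 = 1042783

level_avg=72206.6666666667, level_sum=1042783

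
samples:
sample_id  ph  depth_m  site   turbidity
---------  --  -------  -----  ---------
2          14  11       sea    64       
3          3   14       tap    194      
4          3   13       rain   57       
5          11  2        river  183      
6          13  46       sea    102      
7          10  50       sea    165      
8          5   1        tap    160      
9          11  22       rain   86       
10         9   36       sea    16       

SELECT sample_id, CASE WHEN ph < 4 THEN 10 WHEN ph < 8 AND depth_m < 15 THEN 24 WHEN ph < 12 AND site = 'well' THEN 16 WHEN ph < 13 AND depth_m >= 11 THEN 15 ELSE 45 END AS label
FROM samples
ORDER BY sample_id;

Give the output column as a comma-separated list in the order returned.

sample_id=2: ELSE → 45
sample_id=3: ph < 4 → 10
sample_id=4: ph < 4 → 10
sample_id=5: ELSE → 45
sample_id=6: ELSE → 45
sample_id=7: ph < 13 AND depth_m >= 11 → 15
sample_id=8: ph < 8 AND depth_m < 15 → 24
sample_id=9: ph < 13 AND depth_m >= 11 → 15
sample_id=10: ph < 13 AND depth_m >= 11 → 15

45, 10, 10, 45, 45, 15, 24, 15, 15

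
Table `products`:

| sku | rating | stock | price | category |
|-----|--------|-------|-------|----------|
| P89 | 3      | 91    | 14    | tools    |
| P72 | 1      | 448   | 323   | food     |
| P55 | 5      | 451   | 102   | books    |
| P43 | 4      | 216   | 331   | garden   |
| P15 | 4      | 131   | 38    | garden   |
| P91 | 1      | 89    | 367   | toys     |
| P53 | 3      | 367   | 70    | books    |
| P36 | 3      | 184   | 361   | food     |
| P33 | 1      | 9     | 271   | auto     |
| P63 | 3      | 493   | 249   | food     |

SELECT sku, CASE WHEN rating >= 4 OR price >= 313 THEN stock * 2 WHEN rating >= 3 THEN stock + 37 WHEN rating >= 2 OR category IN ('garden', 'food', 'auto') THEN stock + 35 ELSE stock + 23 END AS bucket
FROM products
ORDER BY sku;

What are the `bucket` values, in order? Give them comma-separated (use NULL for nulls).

sku=P15: rating >= 4 OR price >= 313 → 262
sku=P33: rating >= 2 OR category IN ('garden', 'food', 'auto') → 44
sku=P36: rating >= 4 OR price >= 313 → 368
sku=P43: rating >= 4 OR price >= 313 → 432
sku=P53: rating >= 3 → 404
sku=P55: rating >= 4 OR price >= 313 → 902
sku=P63: rating >= 3 → 530
sku=P72: rating >= 4 OR price >= 313 → 896
sku=P89: rating >= 3 → 128
sku=P91: rating >= 4 OR price >= 313 → 178

262, 44, 368, 432, 404, 902, 530, 896, 128, 178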